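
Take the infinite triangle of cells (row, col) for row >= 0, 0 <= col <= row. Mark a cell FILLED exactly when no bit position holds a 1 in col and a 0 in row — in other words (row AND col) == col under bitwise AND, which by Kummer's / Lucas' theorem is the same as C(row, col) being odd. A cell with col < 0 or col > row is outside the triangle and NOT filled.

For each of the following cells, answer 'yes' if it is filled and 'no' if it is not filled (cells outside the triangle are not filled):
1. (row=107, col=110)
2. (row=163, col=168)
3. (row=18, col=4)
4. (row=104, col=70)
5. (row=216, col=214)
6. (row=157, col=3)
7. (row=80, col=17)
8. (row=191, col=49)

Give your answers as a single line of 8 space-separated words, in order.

(107,110): col outside [0, 107] -> not filled
(163,168): col outside [0, 163] -> not filled
(18,4): row=0b10010, col=0b100, row AND col = 0b0 = 0; 0 != 4 -> empty
(104,70): row=0b1101000, col=0b1000110, row AND col = 0b1000000 = 64; 64 != 70 -> empty
(216,214): row=0b11011000, col=0b11010110, row AND col = 0b11010000 = 208; 208 != 214 -> empty
(157,3): row=0b10011101, col=0b11, row AND col = 0b1 = 1; 1 != 3 -> empty
(80,17): row=0b1010000, col=0b10001, row AND col = 0b10000 = 16; 16 != 17 -> empty
(191,49): row=0b10111111, col=0b110001, row AND col = 0b110001 = 49; 49 == 49 -> filled

Answer: no no no no no no no yes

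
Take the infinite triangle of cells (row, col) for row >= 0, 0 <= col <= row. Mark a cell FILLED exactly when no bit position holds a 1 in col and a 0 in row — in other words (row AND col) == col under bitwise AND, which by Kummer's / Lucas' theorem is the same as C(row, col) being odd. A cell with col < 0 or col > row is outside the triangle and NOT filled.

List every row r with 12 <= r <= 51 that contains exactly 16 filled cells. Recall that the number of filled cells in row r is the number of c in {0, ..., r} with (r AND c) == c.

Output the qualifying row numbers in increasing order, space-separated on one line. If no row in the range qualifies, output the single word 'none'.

Row r has 2^popcount(r) filled cells, so we need popcount(r) = log2(16) = 4.
Scan r = 12..51 and keep those with exactly 4 one-bits:
r=12=1100 popcount=2 -> skip
r=13=1101 popcount=3 -> skip
r=14=1110 popcount=3 -> skip
r=15=1111 popcount=4 -> KEEP
r=16=10000 popcount=1 -> skip
r=17=10001 popcount=2 -> skip
r=18=10010 popcount=2 -> skip
r=19=10011 popcount=3 -> skip
r=20=10100 popcount=2 -> skip
r=21=10101 popcount=3 -> skip
r=22=10110 popcount=3 -> skip
r=23=10111 popcount=4 -> KEEP
r=24=11000 popcount=2 -> skip
r=25=11001 popcount=3 -> skip
r=26=11010 popcount=3 -> skip
r=27=11011 popcount=4 -> KEEP
r=28=11100 popcount=3 -> skip
r=29=11101 popcount=4 -> KEEP
r=30=11110 popcount=4 -> KEEP
r=31=11111 popcount=5 -> skip
r=32=100000 popcount=1 -> skip
r=33=100001 popcount=2 -> skip
r=34=100010 popcount=2 -> skip
r=35=100011 popcount=3 -> skip
r=36=100100 popcount=2 -> skip
r=37=100101 popcount=3 -> skip
r=38=100110 popcount=3 -> skip
r=39=100111 popcount=4 -> KEEP
r=40=101000 popcount=2 -> skip
r=41=101001 popcount=3 -> skip
r=42=101010 popcount=3 -> skip
r=43=101011 popcount=4 -> KEEP
r=44=101100 popcount=3 -> skip
r=45=101101 popcount=4 -> KEEP
r=46=101110 popcount=4 -> KEEP
r=47=101111 popcount=5 -> skip
r=48=110000 popcount=2 -> skip
r=49=110001 popcount=3 -> skip
r=50=110010 popcount=3 -> skip
r=51=110011 popcount=4 -> KEEP
Kept rows: 15 23 27 29 30 39 43 45 46 51

Answer: 15 23 27 29 30 39 43 45 46 51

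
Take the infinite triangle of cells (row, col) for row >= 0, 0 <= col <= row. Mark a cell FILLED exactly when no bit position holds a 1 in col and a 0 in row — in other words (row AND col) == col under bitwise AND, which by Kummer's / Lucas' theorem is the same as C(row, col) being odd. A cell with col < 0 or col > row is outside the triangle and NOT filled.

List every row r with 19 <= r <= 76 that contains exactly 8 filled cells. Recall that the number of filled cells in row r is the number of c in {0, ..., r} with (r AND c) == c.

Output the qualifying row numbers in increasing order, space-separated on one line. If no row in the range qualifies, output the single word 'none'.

Answer: 19 21 22 25 26 28 35 37 38 41 42 44 49 50 52 56 67 69 70 73 74 76

Derivation:
Row r has 2^popcount(r) filled cells, so we need popcount(r) = log2(8) = 3.
Scan r = 19..76 and keep those with exactly 3 one-bits:
r=19=10011 popcount=3 -> KEEP
r=20=10100 popcount=2 -> skip
r=21=10101 popcount=3 -> KEEP
r=22=10110 popcount=3 -> KEEP
r=23=10111 popcount=4 -> skip
r=24=11000 popcount=2 -> skip
r=25=11001 popcount=3 -> KEEP
r=26=11010 popcount=3 -> KEEP
r=27=11011 popcount=4 -> skip
r=28=11100 popcount=3 -> KEEP
r=29=11101 popcount=4 -> skip
r=30=11110 popcount=4 -> skip
r=31=11111 popcount=5 -> skip
r=32=100000 popcount=1 -> skip
r=33=100001 popcount=2 -> skip
r=34=100010 popcount=2 -> skip
r=35=100011 popcount=3 -> KEEP
r=36=100100 popcount=2 -> skip
r=37=100101 popcount=3 -> KEEP
r=38=100110 popcount=3 -> KEEP
r=39=100111 popcount=4 -> skip
r=40=101000 popcount=2 -> skip
r=41=101001 popcount=3 -> KEEP
r=42=101010 popcount=3 -> KEEP
r=43=101011 popcount=4 -> skip
r=44=101100 popcount=3 -> KEEP
r=45=101101 popcount=4 -> skip
r=46=101110 popcount=4 -> skip
r=47=101111 popcount=5 -> skip
r=48=110000 popcount=2 -> skip
r=49=110001 popcount=3 -> KEEP
r=50=110010 popcount=3 -> KEEP
r=51=110011 popcount=4 -> skip
r=52=110100 popcount=3 -> KEEP
r=53=110101 popcount=4 -> skip
r=54=110110 popcount=4 -> skip
r=55=110111 popcount=5 -> skip
r=56=111000 popcount=3 -> KEEP
r=57=111001 popcount=4 -> skip
r=58=111010 popcount=4 -> skip
r=59=111011 popcount=5 -> skip
r=60=111100 popcount=4 -> skip
r=61=111101 popcount=5 -> skip
r=62=111110 popcount=5 -> skip
r=63=111111 popcount=6 -> skip
r=64=1000000 popcount=1 -> skip
r=65=1000001 popcount=2 -> skip
r=66=1000010 popcount=2 -> skip
r=67=1000011 popcount=3 -> KEEP
r=68=1000100 popcount=2 -> skip
r=69=1000101 popcount=3 -> KEEP
r=70=1000110 popcount=3 -> KEEP
r=71=1000111 popcount=4 -> skip
r=72=1001000 popcount=2 -> skip
r=73=1001001 popcount=3 -> KEEP
r=74=1001010 popcount=3 -> KEEP
r=75=1001011 popcount=4 -> skip
r=76=1001100 popcount=3 -> KEEP
Kept rows: 19 21 22 25 26 28 35 37 38 41 42 44 49 50 52 56 67 69 70 73 74 76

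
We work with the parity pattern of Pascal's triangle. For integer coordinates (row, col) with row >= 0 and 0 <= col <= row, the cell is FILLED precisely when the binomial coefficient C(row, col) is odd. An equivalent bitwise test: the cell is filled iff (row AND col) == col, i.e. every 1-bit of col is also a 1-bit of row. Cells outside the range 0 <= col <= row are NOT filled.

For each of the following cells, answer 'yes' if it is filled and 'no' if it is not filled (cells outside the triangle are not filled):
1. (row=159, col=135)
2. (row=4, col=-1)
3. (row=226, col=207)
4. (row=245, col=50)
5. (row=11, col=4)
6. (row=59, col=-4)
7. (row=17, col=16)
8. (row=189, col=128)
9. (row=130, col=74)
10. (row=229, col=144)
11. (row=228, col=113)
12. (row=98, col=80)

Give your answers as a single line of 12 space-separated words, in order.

(159,135): row=0b10011111, col=0b10000111, row AND col = 0b10000111 = 135; 135 == 135 -> filled
(4,-1): col outside [0, 4] -> not filled
(226,207): row=0b11100010, col=0b11001111, row AND col = 0b11000010 = 194; 194 != 207 -> empty
(245,50): row=0b11110101, col=0b110010, row AND col = 0b110000 = 48; 48 != 50 -> empty
(11,4): row=0b1011, col=0b100, row AND col = 0b0 = 0; 0 != 4 -> empty
(59,-4): col outside [0, 59] -> not filled
(17,16): row=0b10001, col=0b10000, row AND col = 0b10000 = 16; 16 == 16 -> filled
(189,128): row=0b10111101, col=0b10000000, row AND col = 0b10000000 = 128; 128 == 128 -> filled
(130,74): row=0b10000010, col=0b1001010, row AND col = 0b10 = 2; 2 != 74 -> empty
(229,144): row=0b11100101, col=0b10010000, row AND col = 0b10000000 = 128; 128 != 144 -> empty
(228,113): row=0b11100100, col=0b1110001, row AND col = 0b1100000 = 96; 96 != 113 -> empty
(98,80): row=0b1100010, col=0b1010000, row AND col = 0b1000000 = 64; 64 != 80 -> empty

Answer: yes no no no no no yes yes no no no no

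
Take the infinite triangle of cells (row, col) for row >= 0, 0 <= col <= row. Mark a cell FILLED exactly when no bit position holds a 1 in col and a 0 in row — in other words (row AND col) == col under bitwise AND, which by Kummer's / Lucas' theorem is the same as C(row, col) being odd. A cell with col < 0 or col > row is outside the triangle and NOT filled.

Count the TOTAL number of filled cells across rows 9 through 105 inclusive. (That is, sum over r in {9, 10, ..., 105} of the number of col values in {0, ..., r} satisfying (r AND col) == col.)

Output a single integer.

Answer: 1318

Derivation:
r9=1001 pc2: +4 =4
r10=1010 pc2: +4 =8
r11=1011 pc3: +8 =16
r12=1100 pc2: +4 =20
r13=1101 pc3: +8 =28
r14=1110 pc3: +8 =36
r15=1111 pc4: +16 =52
r16=10000 pc1: +2 =54
r17=10001 pc2: +4 =58
r18=10010 pc2: +4 =62
r19=10011 pc3: +8 =70
r20=10100 pc2: +4 =74
r21=10101 pc3: +8 =82
r22=10110 pc3: +8 =90
r23=10111 pc4: +16 =106
r24=11000 pc2: +4 =110
r25=11001 pc3: +8 =118
r26=11010 pc3: +8 =126
r27=11011 pc4: +16 =142
r28=11100 pc3: +8 =150
r29=11101 pc4: +16 =166
r30=11110 pc4: +16 =182
r31=11111 pc5: +32 =214
r32=100000 pc1: +2 =216
r33=100001 pc2: +4 =220
r34=100010 pc2: +4 =224
r35=100011 pc3: +8 =232
r36=100100 pc2: +4 =236
r37=100101 pc3: +8 =244
r38=100110 pc3: +8 =252
r39=100111 pc4: +16 =268
r40=101000 pc2: +4 =272
r41=101001 pc3: +8 =280
r42=101010 pc3: +8 =288
r43=101011 pc4: +16 =304
r44=101100 pc3: +8 =312
r45=101101 pc4: +16 =328
r46=101110 pc4: +16 =344
r47=101111 pc5: +32 =376
r48=110000 pc2: +4 =380
r49=110001 pc3: +8 =388
r50=110010 pc3: +8 =396
r51=110011 pc4: +16 =412
r52=110100 pc3: +8 =420
r53=110101 pc4: +16 =436
r54=110110 pc4: +16 =452
r55=110111 pc5: +32 =484
r56=111000 pc3: +8 =492
r57=111001 pc4: +16 =508
r58=111010 pc4: +16 =524
r59=111011 pc5: +32 =556
r60=111100 pc4: +16 =572
r61=111101 pc5: +32 =604
r62=111110 pc5: +32 =636
r63=111111 pc6: +64 =700
r64=1000000 pc1: +2 =702
r65=1000001 pc2: +4 =706
r66=1000010 pc2: +4 =710
r67=1000011 pc3: +8 =718
r68=1000100 pc2: +4 =722
r69=1000101 pc3: +8 =730
r70=1000110 pc3: +8 =738
r71=1000111 pc4: +16 =754
r72=1001000 pc2: +4 =758
r73=1001001 pc3: +8 =766
r74=1001010 pc3: +8 =774
r75=1001011 pc4: +16 =790
r76=1001100 pc3: +8 =798
r77=1001101 pc4: +16 =814
r78=1001110 pc4: +16 =830
r79=1001111 pc5: +32 =862
r80=1010000 pc2: +4 =866
r81=1010001 pc3: +8 =874
r82=1010010 pc3: +8 =882
r83=1010011 pc4: +16 =898
r84=1010100 pc3: +8 =906
r85=1010101 pc4: +16 =922
r86=1010110 pc4: +16 =938
r87=1010111 pc5: +32 =970
r88=1011000 pc3: +8 =978
r89=1011001 pc4: +16 =994
r90=1011010 pc4: +16 =1010
r91=1011011 pc5: +32 =1042
r92=1011100 pc4: +16 =1058
r93=1011101 pc5: +32 =1090
r94=1011110 pc5: +32 =1122
r95=1011111 pc6: +64 =1186
r96=1100000 pc2: +4 =1190
r97=1100001 pc3: +8 =1198
r98=1100010 pc3: +8 =1206
r99=1100011 pc4: +16 =1222
r100=1100100 pc3: +8 =1230
r101=1100101 pc4: +16 =1246
r102=1100110 pc4: +16 =1262
r103=1100111 pc5: +32 =1294
r104=1101000 pc3: +8 =1302
r105=1101001 pc4: +16 =1318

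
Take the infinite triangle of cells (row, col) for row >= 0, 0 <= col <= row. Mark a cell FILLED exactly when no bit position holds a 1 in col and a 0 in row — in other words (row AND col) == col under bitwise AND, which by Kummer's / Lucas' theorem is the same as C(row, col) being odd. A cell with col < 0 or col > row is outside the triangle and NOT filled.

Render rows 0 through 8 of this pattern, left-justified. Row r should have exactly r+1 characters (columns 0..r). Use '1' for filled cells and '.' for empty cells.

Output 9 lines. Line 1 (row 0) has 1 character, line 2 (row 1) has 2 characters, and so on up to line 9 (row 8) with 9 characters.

r0=0: 1
r1=1: 11
r2=10: 1.1
r3=11: 1111
r4=100: 1...1
r5=101: 11..11
r6=110: 1.1.1.1
r7=111: 11111111
r8=1000: 1.......1

Answer: 1
11
1.1
1111
1...1
11..11
1.1.1.1
11111111
1.......1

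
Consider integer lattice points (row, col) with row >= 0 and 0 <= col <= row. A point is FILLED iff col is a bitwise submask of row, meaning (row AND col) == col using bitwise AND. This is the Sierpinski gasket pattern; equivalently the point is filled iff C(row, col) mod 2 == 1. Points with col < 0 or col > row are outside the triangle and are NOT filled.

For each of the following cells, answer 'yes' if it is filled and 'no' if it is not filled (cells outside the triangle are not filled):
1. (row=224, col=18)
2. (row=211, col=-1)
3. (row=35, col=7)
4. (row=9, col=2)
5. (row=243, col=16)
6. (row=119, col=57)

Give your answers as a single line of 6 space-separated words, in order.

Answer: no no no no yes no

Derivation:
(224,18): row=0b11100000, col=0b10010, row AND col = 0b0 = 0; 0 != 18 -> empty
(211,-1): col outside [0, 211] -> not filled
(35,7): row=0b100011, col=0b111, row AND col = 0b11 = 3; 3 != 7 -> empty
(9,2): row=0b1001, col=0b10, row AND col = 0b0 = 0; 0 != 2 -> empty
(243,16): row=0b11110011, col=0b10000, row AND col = 0b10000 = 16; 16 == 16 -> filled
(119,57): row=0b1110111, col=0b111001, row AND col = 0b110001 = 49; 49 != 57 -> empty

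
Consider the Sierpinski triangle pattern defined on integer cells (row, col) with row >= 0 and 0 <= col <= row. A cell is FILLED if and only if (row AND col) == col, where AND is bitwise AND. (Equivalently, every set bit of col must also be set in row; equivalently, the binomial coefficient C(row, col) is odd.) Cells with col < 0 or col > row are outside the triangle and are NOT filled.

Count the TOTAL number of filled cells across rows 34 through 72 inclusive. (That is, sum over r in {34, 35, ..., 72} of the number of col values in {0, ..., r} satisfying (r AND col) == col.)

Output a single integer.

Answer: 538

Derivation:
r34=100010 pc2: +4 =4
r35=100011 pc3: +8 =12
r36=100100 pc2: +4 =16
r37=100101 pc3: +8 =24
r38=100110 pc3: +8 =32
r39=100111 pc4: +16 =48
r40=101000 pc2: +4 =52
r41=101001 pc3: +8 =60
r42=101010 pc3: +8 =68
r43=101011 pc4: +16 =84
r44=101100 pc3: +8 =92
r45=101101 pc4: +16 =108
r46=101110 pc4: +16 =124
r47=101111 pc5: +32 =156
r48=110000 pc2: +4 =160
r49=110001 pc3: +8 =168
r50=110010 pc3: +8 =176
r51=110011 pc4: +16 =192
r52=110100 pc3: +8 =200
r53=110101 pc4: +16 =216
r54=110110 pc4: +16 =232
r55=110111 pc5: +32 =264
r56=111000 pc3: +8 =272
r57=111001 pc4: +16 =288
r58=111010 pc4: +16 =304
r59=111011 pc5: +32 =336
r60=111100 pc4: +16 =352
r61=111101 pc5: +32 =384
r62=111110 pc5: +32 =416
r63=111111 pc6: +64 =480
r64=1000000 pc1: +2 =482
r65=1000001 pc2: +4 =486
r66=1000010 pc2: +4 =490
r67=1000011 pc3: +8 =498
r68=1000100 pc2: +4 =502
r69=1000101 pc3: +8 =510
r70=1000110 pc3: +8 =518
r71=1000111 pc4: +16 =534
r72=1001000 pc2: +4 =538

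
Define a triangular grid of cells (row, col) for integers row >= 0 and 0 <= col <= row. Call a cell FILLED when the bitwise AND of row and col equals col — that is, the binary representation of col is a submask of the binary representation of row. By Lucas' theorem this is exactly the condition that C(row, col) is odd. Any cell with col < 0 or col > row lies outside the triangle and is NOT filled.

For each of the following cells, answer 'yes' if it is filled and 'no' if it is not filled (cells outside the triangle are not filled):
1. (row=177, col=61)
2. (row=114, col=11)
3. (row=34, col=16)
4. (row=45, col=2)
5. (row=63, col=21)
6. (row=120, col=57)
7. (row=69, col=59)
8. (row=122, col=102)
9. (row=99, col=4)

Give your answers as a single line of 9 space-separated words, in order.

Answer: no no no no yes no no no no

Derivation:
(177,61): row=0b10110001, col=0b111101, row AND col = 0b110001 = 49; 49 != 61 -> empty
(114,11): row=0b1110010, col=0b1011, row AND col = 0b10 = 2; 2 != 11 -> empty
(34,16): row=0b100010, col=0b10000, row AND col = 0b0 = 0; 0 != 16 -> empty
(45,2): row=0b101101, col=0b10, row AND col = 0b0 = 0; 0 != 2 -> empty
(63,21): row=0b111111, col=0b10101, row AND col = 0b10101 = 21; 21 == 21 -> filled
(120,57): row=0b1111000, col=0b111001, row AND col = 0b111000 = 56; 56 != 57 -> empty
(69,59): row=0b1000101, col=0b111011, row AND col = 0b1 = 1; 1 != 59 -> empty
(122,102): row=0b1111010, col=0b1100110, row AND col = 0b1100010 = 98; 98 != 102 -> empty
(99,4): row=0b1100011, col=0b100, row AND col = 0b0 = 0; 0 != 4 -> empty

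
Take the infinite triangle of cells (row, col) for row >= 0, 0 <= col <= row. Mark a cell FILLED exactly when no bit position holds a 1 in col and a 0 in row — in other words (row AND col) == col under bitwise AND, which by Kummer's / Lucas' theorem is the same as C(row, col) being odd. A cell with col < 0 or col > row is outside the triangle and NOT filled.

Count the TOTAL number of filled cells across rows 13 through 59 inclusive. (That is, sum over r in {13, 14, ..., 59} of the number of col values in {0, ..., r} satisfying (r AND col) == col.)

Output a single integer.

Answer: 536

Derivation:
r13=1101 pc3: +8 =8
r14=1110 pc3: +8 =16
r15=1111 pc4: +16 =32
r16=10000 pc1: +2 =34
r17=10001 pc2: +4 =38
r18=10010 pc2: +4 =42
r19=10011 pc3: +8 =50
r20=10100 pc2: +4 =54
r21=10101 pc3: +8 =62
r22=10110 pc3: +8 =70
r23=10111 pc4: +16 =86
r24=11000 pc2: +4 =90
r25=11001 pc3: +8 =98
r26=11010 pc3: +8 =106
r27=11011 pc4: +16 =122
r28=11100 pc3: +8 =130
r29=11101 pc4: +16 =146
r30=11110 pc4: +16 =162
r31=11111 pc5: +32 =194
r32=100000 pc1: +2 =196
r33=100001 pc2: +4 =200
r34=100010 pc2: +4 =204
r35=100011 pc3: +8 =212
r36=100100 pc2: +4 =216
r37=100101 pc3: +8 =224
r38=100110 pc3: +8 =232
r39=100111 pc4: +16 =248
r40=101000 pc2: +4 =252
r41=101001 pc3: +8 =260
r42=101010 pc3: +8 =268
r43=101011 pc4: +16 =284
r44=101100 pc3: +8 =292
r45=101101 pc4: +16 =308
r46=101110 pc4: +16 =324
r47=101111 pc5: +32 =356
r48=110000 pc2: +4 =360
r49=110001 pc3: +8 =368
r50=110010 pc3: +8 =376
r51=110011 pc4: +16 =392
r52=110100 pc3: +8 =400
r53=110101 pc4: +16 =416
r54=110110 pc4: +16 =432
r55=110111 pc5: +32 =464
r56=111000 pc3: +8 =472
r57=111001 pc4: +16 =488
r58=111010 pc4: +16 =504
r59=111011 pc5: +32 =536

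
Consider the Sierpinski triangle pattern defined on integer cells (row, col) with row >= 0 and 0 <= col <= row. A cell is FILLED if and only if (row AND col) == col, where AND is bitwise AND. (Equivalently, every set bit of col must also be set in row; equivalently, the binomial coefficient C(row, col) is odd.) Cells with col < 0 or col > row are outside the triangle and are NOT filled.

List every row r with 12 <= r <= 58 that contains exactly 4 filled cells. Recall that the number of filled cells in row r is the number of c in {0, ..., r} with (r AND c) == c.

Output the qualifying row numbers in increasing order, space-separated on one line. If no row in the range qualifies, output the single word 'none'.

Answer: 12 17 18 20 24 33 34 36 40 48

Derivation:
Row r has 2^popcount(r) filled cells, so we need popcount(r) = log2(4) = 2.
Scan r = 12..58 and keep those with exactly 2 one-bits:
r=12=1100 popcount=2 -> KEEP
r=13=1101 popcount=3 -> skip
r=14=1110 popcount=3 -> skip
r=15=1111 popcount=4 -> skip
r=16=10000 popcount=1 -> skip
r=17=10001 popcount=2 -> KEEP
r=18=10010 popcount=2 -> KEEP
r=19=10011 popcount=3 -> skip
r=20=10100 popcount=2 -> KEEP
r=21=10101 popcount=3 -> skip
r=22=10110 popcount=3 -> skip
r=23=10111 popcount=4 -> skip
r=24=11000 popcount=2 -> KEEP
r=25=11001 popcount=3 -> skip
r=26=11010 popcount=3 -> skip
r=27=11011 popcount=4 -> skip
r=28=11100 popcount=3 -> skip
r=29=11101 popcount=4 -> skip
r=30=11110 popcount=4 -> skip
r=31=11111 popcount=5 -> skip
r=32=100000 popcount=1 -> skip
r=33=100001 popcount=2 -> KEEP
r=34=100010 popcount=2 -> KEEP
r=35=100011 popcount=3 -> skip
r=36=100100 popcount=2 -> KEEP
r=37=100101 popcount=3 -> skip
r=38=100110 popcount=3 -> skip
r=39=100111 popcount=4 -> skip
r=40=101000 popcount=2 -> KEEP
r=41=101001 popcount=3 -> skip
r=42=101010 popcount=3 -> skip
r=43=101011 popcount=4 -> skip
r=44=101100 popcount=3 -> skip
r=45=101101 popcount=4 -> skip
r=46=101110 popcount=4 -> skip
r=47=101111 popcount=5 -> skip
r=48=110000 popcount=2 -> KEEP
r=49=110001 popcount=3 -> skip
r=50=110010 popcount=3 -> skip
r=51=110011 popcount=4 -> skip
r=52=110100 popcount=3 -> skip
r=53=110101 popcount=4 -> skip
r=54=110110 popcount=4 -> skip
r=55=110111 popcount=5 -> skip
r=56=111000 popcount=3 -> skip
r=57=111001 popcount=4 -> skip
r=58=111010 popcount=4 -> skip
Kept rows: 12 17 18 20 24 33 34 36 40 48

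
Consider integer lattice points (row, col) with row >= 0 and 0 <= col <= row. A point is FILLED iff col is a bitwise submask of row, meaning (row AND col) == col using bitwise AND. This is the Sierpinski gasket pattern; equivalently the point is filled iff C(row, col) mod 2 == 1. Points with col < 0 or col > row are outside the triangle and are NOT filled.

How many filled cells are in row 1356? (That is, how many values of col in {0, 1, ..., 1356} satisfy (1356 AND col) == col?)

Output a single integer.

Answer: 32

Derivation:
1356 in binary = 10101001100
popcount(1356) = number of 1-bits in 10101001100 = 5
A col c satisfies (1356 AND c) == c iff every set bit of c is also set in 1356; each of the 5 set bits of 1356 can independently be on or off in c.
count = 2^5 = 32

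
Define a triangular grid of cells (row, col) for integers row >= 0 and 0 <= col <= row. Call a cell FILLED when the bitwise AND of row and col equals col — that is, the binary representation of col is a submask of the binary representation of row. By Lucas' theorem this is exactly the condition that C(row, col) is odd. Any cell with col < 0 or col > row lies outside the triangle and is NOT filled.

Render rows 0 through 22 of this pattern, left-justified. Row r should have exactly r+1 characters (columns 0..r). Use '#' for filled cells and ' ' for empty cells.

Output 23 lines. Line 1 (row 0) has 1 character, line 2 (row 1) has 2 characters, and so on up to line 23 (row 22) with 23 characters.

Answer: #
##
# #
####
#   #
##  ##
# # # #
########
#       #
##      ##
# #     # #
####    ####
#   #   #   #
##  ##  ##  ##
# # # # # # # #
################
#               #
##              ##
# #             # #
####            ####
#   #           #   #
##  ##          ##  ##
# # # #         # # # #

Derivation:
r0=0: #
r1=1: ##
r2=10: # #
r3=11: ####
r4=100: #   #
r5=101: ##  ##
r6=110: # # # #
r7=111: ########
r8=1000: #       #
r9=1001: ##      ##
r10=1010: # #     # #
r11=1011: ####    ####
r12=1100: #   #   #   #
r13=1101: ##  ##  ##  ##
r14=1110: # # # # # # # #
r15=1111: ################
r16=10000: #               #
r17=10001: ##              ##
r18=10010: # #             # #
r19=10011: ####            ####
r20=10100: #   #           #   #
r21=10101: ##  ##          ##  ##
r22=10110: # # # #         # # # #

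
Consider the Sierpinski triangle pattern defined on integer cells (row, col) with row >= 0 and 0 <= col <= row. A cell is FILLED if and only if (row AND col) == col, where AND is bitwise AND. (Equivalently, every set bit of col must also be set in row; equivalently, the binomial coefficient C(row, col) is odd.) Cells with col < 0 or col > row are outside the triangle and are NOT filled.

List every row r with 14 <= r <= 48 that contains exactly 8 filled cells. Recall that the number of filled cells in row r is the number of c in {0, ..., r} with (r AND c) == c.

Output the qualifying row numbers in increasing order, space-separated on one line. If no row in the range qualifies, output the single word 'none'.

Row r has 2^popcount(r) filled cells, so we need popcount(r) = log2(8) = 3.
Scan r = 14..48 and keep those with exactly 3 one-bits:
r=14=1110 popcount=3 -> KEEP
r=15=1111 popcount=4 -> skip
r=16=10000 popcount=1 -> skip
r=17=10001 popcount=2 -> skip
r=18=10010 popcount=2 -> skip
r=19=10011 popcount=3 -> KEEP
r=20=10100 popcount=2 -> skip
r=21=10101 popcount=3 -> KEEP
r=22=10110 popcount=3 -> KEEP
r=23=10111 popcount=4 -> skip
r=24=11000 popcount=2 -> skip
r=25=11001 popcount=3 -> KEEP
r=26=11010 popcount=3 -> KEEP
r=27=11011 popcount=4 -> skip
r=28=11100 popcount=3 -> KEEP
r=29=11101 popcount=4 -> skip
r=30=11110 popcount=4 -> skip
r=31=11111 popcount=5 -> skip
r=32=100000 popcount=1 -> skip
r=33=100001 popcount=2 -> skip
r=34=100010 popcount=2 -> skip
r=35=100011 popcount=3 -> KEEP
r=36=100100 popcount=2 -> skip
r=37=100101 popcount=3 -> KEEP
r=38=100110 popcount=3 -> KEEP
r=39=100111 popcount=4 -> skip
r=40=101000 popcount=2 -> skip
r=41=101001 popcount=3 -> KEEP
r=42=101010 popcount=3 -> KEEP
r=43=101011 popcount=4 -> skip
r=44=101100 popcount=3 -> KEEP
r=45=101101 popcount=4 -> skip
r=46=101110 popcount=4 -> skip
r=47=101111 popcount=5 -> skip
r=48=110000 popcount=2 -> skip
Kept rows: 14 19 21 22 25 26 28 35 37 38 41 42 44

Answer: 14 19 21 22 25 26 28 35 37 38 41 42 44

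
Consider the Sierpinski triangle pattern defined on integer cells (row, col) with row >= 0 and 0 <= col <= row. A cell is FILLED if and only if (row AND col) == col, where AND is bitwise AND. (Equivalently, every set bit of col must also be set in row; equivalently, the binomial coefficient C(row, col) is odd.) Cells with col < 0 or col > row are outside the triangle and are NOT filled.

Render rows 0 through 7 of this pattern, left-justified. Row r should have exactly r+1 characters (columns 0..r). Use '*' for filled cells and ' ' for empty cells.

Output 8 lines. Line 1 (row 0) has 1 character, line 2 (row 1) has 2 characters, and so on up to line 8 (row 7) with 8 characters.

r0=0: *
r1=1: **
r2=10: * *
r3=11: ****
r4=100: *   *
r5=101: **  **
r6=110: * * * *
r7=111: ********

Answer: *
**
* *
****
*   *
**  **
* * * *
********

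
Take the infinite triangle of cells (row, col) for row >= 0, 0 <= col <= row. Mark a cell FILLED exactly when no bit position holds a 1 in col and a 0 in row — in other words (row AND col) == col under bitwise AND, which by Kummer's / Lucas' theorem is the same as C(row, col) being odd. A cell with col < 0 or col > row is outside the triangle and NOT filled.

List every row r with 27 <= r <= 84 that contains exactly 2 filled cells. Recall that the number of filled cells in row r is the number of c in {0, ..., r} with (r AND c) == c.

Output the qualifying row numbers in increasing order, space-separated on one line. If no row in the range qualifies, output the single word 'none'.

Answer: 32 64

Derivation:
Row r has 2^popcount(r) filled cells, so we need popcount(r) = log2(2) = 1.
Scan r = 27..84 and keep those with exactly 1 one-bits:
r=27=11011 popcount=4 -> skip
r=28=11100 popcount=3 -> skip
r=29=11101 popcount=4 -> skip
r=30=11110 popcount=4 -> skip
r=31=11111 popcount=5 -> skip
r=32=100000 popcount=1 -> KEEP
r=33=100001 popcount=2 -> skip
r=34=100010 popcount=2 -> skip
r=35=100011 popcount=3 -> skip
r=36=100100 popcount=2 -> skip
r=37=100101 popcount=3 -> skip
r=38=100110 popcount=3 -> skip
r=39=100111 popcount=4 -> skip
r=40=101000 popcount=2 -> skip
r=41=101001 popcount=3 -> skip
r=42=101010 popcount=3 -> skip
r=43=101011 popcount=4 -> skip
r=44=101100 popcount=3 -> skip
r=45=101101 popcount=4 -> skip
r=46=101110 popcount=4 -> skip
r=47=101111 popcount=5 -> skip
r=48=110000 popcount=2 -> skip
r=49=110001 popcount=3 -> skip
r=50=110010 popcount=3 -> skip
r=51=110011 popcount=4 -> skip
r=52=110100 popcount=3 -> skip
r=53=110101 popcount=4 -> skip
r=54=110110 popcount=4 -> skip
r=55=110111 popcount=5 -> skip
r=56=111000 popcount=3 -> skip
r=57=111001 popcount=4 -> skip
r=58=111010 popcount=4 -> skip
r=59=111011 popcount=5 -> skip
r=60=111100 popcount=4 -> skip
r=61=111101 popcount=5 -> skip
r=62=111110 popcount=5 -> skip
r=63=111111 popcount=6 -> skip
r=64=1000000 popcount=1 -> KEEP
r=65=1000001 popcount=2 -> skip
r=66=1000010 popcount=2 -> skip
r=67=1000011 popcount=3 -> skip
r=68=1000100 popcount=2 -> skip
r=69=1000101 popcount=3 -> skip
r=70=1000110 popcount=3 -> skip
r=71=1000111 popcount=4 -> skip
r=72=1001000 popcount=2 -> skip
r=73=1001001 popcount=3 -> skip
r=74=1001010 popcount=3 -> skip
r=75=1001011 popcount=4 -> skip
r=76=1001100 popcount=3 -> skip
r=77=1001101 popcount=4 -> skip
r=78=1001110 popcount=4 -> skip
r=79=1001111 popcount=5 -> skip
r=80=1010000 popcount=2 -> skip
r=81=1010001 popcount=3 -> skip
r=82=1010010 popcount=3 -> skip
r=83=1010011 popcount=4 -> skip
r=84=1010100 popcount=3 -> skip
Kept rows: 32 64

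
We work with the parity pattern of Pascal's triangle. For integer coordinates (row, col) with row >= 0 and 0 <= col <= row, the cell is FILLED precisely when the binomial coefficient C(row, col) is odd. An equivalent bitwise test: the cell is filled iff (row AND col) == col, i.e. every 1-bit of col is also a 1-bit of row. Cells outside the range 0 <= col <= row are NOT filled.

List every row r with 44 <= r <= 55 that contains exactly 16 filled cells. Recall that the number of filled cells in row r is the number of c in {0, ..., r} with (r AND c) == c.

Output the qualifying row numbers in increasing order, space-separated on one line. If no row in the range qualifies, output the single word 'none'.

Row r has 2^popcount(r) filled cells, so we need popcount(r) = log2(16) = 4.
Scan r = 44..55 and keep those with exactly 4 one-bits:
r=44=101100 popcount=3 -> skip
r=45=101101 popcount=4 -> KEEP
r=46=101110 popcount=4 -> KEEP
r=47=101111 popcount=5 -> skip
r=48=110000 popcount=2 -> skip
r=49=110001 popcount=3 -> skip
r=50=110010 popcount=3 -> skip
r=51=110011 popcount=4 -> KEEP
r=52=110100 popcount=3 -> skip
r=53=110101 popcount=4 -> KEEP
r=54=110110 popcount=4 -> KEEP
r=55=110111 popcount=5 -> skip
Kept rows: 45 46 51 53 54

Answer: 45 46 51 53 54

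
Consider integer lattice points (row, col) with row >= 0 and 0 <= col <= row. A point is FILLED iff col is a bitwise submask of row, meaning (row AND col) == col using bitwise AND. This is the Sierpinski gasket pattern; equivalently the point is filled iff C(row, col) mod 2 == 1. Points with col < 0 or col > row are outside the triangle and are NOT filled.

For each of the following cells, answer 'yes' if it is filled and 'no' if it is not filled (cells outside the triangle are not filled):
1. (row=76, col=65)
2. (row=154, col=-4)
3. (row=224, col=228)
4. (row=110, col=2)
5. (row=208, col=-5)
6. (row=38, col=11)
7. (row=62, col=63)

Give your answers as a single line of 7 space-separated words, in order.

Answer: no no no yes no no no

Derivation:
(76,65): row=0b1001100, col=0b1000001, row AND col = 0b1000000 = 64; 64 != 65 -> empty
(154,-4): col outside [0, 154] -> not filled
(224,228): col outside [0, 224] -> not filled
(110,2): row=0b1101110, col=0b10, row AND col = 0b10 = 2; 2 == 2 -> filled
(208,-5): col outside [0, 208] -> not filled
(38,11): row=0b100110, col=0b1011, row AND col = 0b10 = 2; 2 != 11 -> empty
(62,63): col outside [0, 62] -> not filled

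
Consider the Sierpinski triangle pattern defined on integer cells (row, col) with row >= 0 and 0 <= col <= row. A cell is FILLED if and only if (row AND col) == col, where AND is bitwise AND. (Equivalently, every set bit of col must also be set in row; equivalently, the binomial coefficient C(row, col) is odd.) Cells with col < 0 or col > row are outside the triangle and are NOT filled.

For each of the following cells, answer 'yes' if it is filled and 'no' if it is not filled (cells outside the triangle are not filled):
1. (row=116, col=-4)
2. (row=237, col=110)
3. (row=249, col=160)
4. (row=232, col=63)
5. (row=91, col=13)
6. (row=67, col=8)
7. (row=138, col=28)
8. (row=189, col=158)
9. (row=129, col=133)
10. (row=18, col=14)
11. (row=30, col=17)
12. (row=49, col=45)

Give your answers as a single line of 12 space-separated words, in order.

Answer: no no yes no no no no no no no no no

Derivation:
(116,-4): col outside [0, 116] -> not filled
(237,110): row=0b11101101, col=0b1101110, row AND col = 0b1101100 = 108; 108 != 110 -> empty
(249,160): row=0b11111001, col=0b10100000, row AND col = 0b10100000 = 160; 160 == 160 -> filled
(232,63): row=0b11101000, col=0b111111, row AND col = 0b101000 = 40; 40 != 63 -> empty
(91,13): row=0b1011011, col=0b1101, row AND col = 0b1001 = 9; 9 != 13 -> empty
(67,8): row=0b1000011, col=0b1000, row AND col = 0b0 = 0; 0 != 8 -> empty
(138,28): row=0b10001010, col=0b11100, row AND col = 0b1000 = 8; 8 != 28 -> empty
(189,158): row=0b10111101, col=0b10011110, row AND col = 0b10011100 = 156; 156 != 158 -> empty
(129,133): col outside [0, 129] -> not filled
(18,14): row=0b10010, col=0b1110, row AND col = 0b10 = 2; 2 != 14 -> empty
(30,17): row=0b11110, col=0b10001, row AND col = 0b10000 = 16; 16 != 17 -> empty
(49,45): row=0b110001, col=0b101101, row AND col = 0b100001 = 33; 33 != 45 -> empty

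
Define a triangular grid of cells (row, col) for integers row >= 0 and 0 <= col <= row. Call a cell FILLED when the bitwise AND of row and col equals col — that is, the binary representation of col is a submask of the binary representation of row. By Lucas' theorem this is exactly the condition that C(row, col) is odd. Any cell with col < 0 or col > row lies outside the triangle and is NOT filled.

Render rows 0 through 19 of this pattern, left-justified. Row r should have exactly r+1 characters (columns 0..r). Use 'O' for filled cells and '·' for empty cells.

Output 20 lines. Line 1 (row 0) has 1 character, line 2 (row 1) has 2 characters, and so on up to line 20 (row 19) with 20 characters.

Answer: O
OO
O·O
OOOO
O···O
OO··OO
O·O·O·O
OOOOOOOO
O·······O
OO······OO
O·O·····O·O
OOOO····OOOO
O···O···O···O
OO··OO··OO··OO
O·O·O·O·O·O·O·O
OOOOOOOOOOOOOOOO
O···············O
OO··············OO
O·O·············O·O
OOOO············OOOO

Derivation:
r0=0: O
r1=1: OO
r2=10: O·O
r3=11: OOOO
r4=100: O···O
r5=101: OO··OO
r6=110: O·O·O·O
r7=111: OOOOOOOO
r8=1000: O·······O
r9=1001: OO······OO
r10=1010: O·O·····O·O
r11=1011: OOOO····OOOO
r12=1100: O···O···O···O
r13=1101: OO··OO··OO··OO
r14=1110: O·O·O·O·O·O·O·O
r15=1111: OOOOOOOOOOOOOOOO
r16=10000: O···············O
r17=10001: OO··············OO
r18=10010: O·O·············O·O
r19=10011: OOOO············OOOO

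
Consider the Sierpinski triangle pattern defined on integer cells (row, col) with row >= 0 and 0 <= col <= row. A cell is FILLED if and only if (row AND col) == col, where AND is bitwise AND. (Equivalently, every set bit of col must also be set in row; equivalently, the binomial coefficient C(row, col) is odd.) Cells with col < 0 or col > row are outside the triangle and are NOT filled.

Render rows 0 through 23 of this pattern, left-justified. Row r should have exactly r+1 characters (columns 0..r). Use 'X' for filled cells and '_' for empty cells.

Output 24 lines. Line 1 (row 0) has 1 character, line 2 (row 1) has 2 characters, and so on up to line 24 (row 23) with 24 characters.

Answer: X
XX
X_X
XXXX
X___X
XX__XX
X_X_X_X
XXXXXXXX
X_______X
XX______XX
X_X_____X_X
XXXX____XXXX
X___X___X___X
XX__XX__XX__XX
X_X_X_X_X_X_X_X
XXXXXXXXXXXXXXXX
X_______________X
XX______________XX
X_X_____________X_X
XXXX____________XXXX
X___X___________X___X
XX__XX__________XX__XX
X_X_X_X_________X_X_X_X
XXXXXXXX________XXXXXXXX

Derivation:
r0=0: X
r1=1: XX
r2=10: X_X
r3=11: XXXX
r4=100: X___X
r5=101: XX__XX
r6=110: X_X_X_X
r7=111: XXXXXXXX
r8=1000: X_______X
r9=1001: XX______XX
r10=1010: X_X_____X_X
r11=1011: XXXX____XXXX
r12=1100: X___X___X___X
r13=1101: XX__XX__XX__XX
r14=1110: X_X_X_X_X_X_X_X
r15=1111: XXXXXXXXXXXXXXXX
r16=10000: X_______________X
r17=10001: XX______________XX
r18=10010: X_X_____________X_X
r19=10011: XXXX____________XXXX
r20=10100: X___X___________X___X
r21=10101: XX__XX__________XX__XX
r22=10110: X_X_X_X_________X_X_X_X
r23=10111: XXXXXXXX________XXXXXXXX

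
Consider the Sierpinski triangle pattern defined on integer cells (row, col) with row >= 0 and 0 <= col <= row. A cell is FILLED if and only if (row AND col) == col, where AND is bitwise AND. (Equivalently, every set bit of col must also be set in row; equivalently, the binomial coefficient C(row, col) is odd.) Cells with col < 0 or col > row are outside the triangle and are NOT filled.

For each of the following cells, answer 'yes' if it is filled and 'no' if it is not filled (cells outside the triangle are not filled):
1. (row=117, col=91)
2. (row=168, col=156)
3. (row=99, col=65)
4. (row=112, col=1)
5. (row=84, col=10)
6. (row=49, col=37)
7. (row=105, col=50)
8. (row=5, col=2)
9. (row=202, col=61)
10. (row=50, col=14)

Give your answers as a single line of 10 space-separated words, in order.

Answer: no no yes no no no no no no no

Derivation:
(117,91): row=0b1110101, col=0b1011011, row AND col = 0b1010001 = 81; 81 != 91 -> empty
(168,156): row=0b10101000, col=0b10011100, row AND col = 0b10001000 = 136; 136 != 156 -> empty
(99,65): row=0b1100011, col=0b1000001, row AND col = 0b1000001 = 65; 65 == 65 -> filled
(112,1): row=0b1110000, col=0b1, row AND col = 0b0 = 0; 0 != 1 -> empty
(84,10): row=0b1010100, col=0b1010, row AND col = 0b0 = 0; 0 != 10 -> empty
(49,37): row=0b110001, col=0b100101, row AND col = 0b100001 = 33; 33 != 37 -> empty
(105,50): row=0b1101001, col=0b110010, row AND col = 0b100000 = 32; 32 != 50 -> empty
(5,2): row=0b101, col=0b10, row AND col = 0b0 = 0; 0 != 2 -> empty
(202,61): row=0b11001010, col=0b111101, row AND col = 0b1000 = 8; 8 != 61 -> empty
(50,14): row=0b110010, col=0b1110, row AND col = 0b10 = 2; 2 != 14 -> empty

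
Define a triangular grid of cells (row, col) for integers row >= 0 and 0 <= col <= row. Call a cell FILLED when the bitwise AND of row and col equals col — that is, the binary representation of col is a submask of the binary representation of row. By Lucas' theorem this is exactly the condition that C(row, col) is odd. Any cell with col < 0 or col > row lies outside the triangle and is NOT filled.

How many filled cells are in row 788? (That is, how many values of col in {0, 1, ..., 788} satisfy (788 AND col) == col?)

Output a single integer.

Answer: 16

Derivation:
788 in binary = 1100010100
popcount(788) = number of 1-bits in 1100010100 = 4
A col c satisfies (788 AND c) == c iff every set bit of c is also set in 788; each of the 4 set bits of 788 can independently be on or off in c.
count = 2^4 = 16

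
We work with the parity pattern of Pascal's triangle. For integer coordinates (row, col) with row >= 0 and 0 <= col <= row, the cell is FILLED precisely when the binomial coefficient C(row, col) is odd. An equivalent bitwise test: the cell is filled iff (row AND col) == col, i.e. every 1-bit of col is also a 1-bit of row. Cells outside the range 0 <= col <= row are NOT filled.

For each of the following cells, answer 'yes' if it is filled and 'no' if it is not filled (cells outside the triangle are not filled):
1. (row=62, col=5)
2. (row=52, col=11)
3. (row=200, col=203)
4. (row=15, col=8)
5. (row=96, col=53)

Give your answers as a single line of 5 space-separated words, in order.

(62,5): row=0b111110, col=0b101, row AND col = 0b100 = 4; 4 != 5 -> empty
(52,11): row=0b110100, col=0b1011, row AND col = 0b0 = 0; 0 != 11 -> empty
(200,203): col outside [0, 200] -> not filled
(15,8): row=0b1111, col=0b1000, row AND col = 0b1000 = 8; 8 == 8 -> filled
(96,53): row=0b1100000, col=0b110101, row AND col = 0b100000 = 32; 32 != 53 -> empty

Answer: no no no yes no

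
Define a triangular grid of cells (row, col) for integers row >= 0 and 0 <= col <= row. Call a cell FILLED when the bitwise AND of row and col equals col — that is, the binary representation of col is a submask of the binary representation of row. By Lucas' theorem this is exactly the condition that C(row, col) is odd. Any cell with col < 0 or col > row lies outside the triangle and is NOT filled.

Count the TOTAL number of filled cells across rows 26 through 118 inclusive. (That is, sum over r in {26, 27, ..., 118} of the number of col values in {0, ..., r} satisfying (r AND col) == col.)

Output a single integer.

r26=11010 pc3: +8 =8
r27=11011 pc4: +16 =24
r28=11100 pc3: +8 =32
r29=11101 pc4: +16 =48
r30=11110 pc4: +16 =64
r31=11111 pc5: +32 =96
r32=100000 pc1: +2 =98
r33=100001 pc2: +4 =102
r34=100010 pc2: +4 =106
r35=100011 pc3: +8 =114
r36=100100 pc2: +4 =118
r37=100101 pc3: +8 =126
r38=100110 pc3: +8 =134
r39=100111 pc4: +16 =150
r40=101000 pc2: +4 =154
r41=101001 pc3: +8 =162
r42=101010 pc3: +8 =170
r43=101011 pc4: +16 =186
r44=101100 pc3: +8 =194
r45=101101 pc4: +16 =210
r46=101110 pc4: +16 =226
r47=101111 pc5: +32 =258
r48=110000 pc2: +4 =262
r49=110001 pc3: +8 =270
r50=110010 pc3: +8 =278
r51=110011 pc4: +16 =294
r52=110100 pc3: +8 =302
r53=110101 pc4: +16 =318
r54=110110 pc4: +16 =334
r55=110111 pc5: +32 =366
r56=111000 pc3: +8 =374
r57=111001 pc4: +16 =390
r58=111010 pc4: +16 =406
r59=111011 pc5: +32 =438
r60=111100 pc4: +16 =454
r61=111101 pc5: +32 =486
r62=111110 pc5: +32 =518
r63=111111 pc6: +64 =582
r64=1000000 pc1: +2 =584
r65=1000001 pc2: +4 =588
r66=1000010 pc2: +4 =592
r67=1000011 pc3: +8 =600
r68=1000100 pc2: +4 =604
r69=1000101 pc3: +8 =612
r70=1000110 pc3: +8 =620
r71=1000111 pc4: +16 =636
r72=1001000 pc2: +4 =640
r73=1001001 pc3: +8 =648
r74=1001010 pc3: +8 =656
r75=1001011 pc4: +16 =672
r76=1001100 pc3: +8 =680
r77=1001101 pc4: +16 =696
r78=1001110 pc4: +16 =712
r79=1001111 pc5: +32 =744
r80=1010000 pc2: +4 =748
r81=1010001 pc3: +8 =756
r82=1010010 pc3: +8 =764
r83=1010011 pc4: +16 =780
r84=1010100 pc3: +8 =788
r85=1010101 pc4: +16 =804
r86=1010110 pc4: +16 =820
r87=1010111 pc5: +32 =852
r88=1011000 pc3: +8 =860
r89=1011001 pc4: +16 =876
r90=1011010 pc4: +16 =892
r91=1011011 pc5: +32 =924
r92=1011100 pc4: +16 =940
r93=1011101 pc5: +32 =972
r94=1011110 pc5: +32 =1004
r95=1011111 pc6: +64 =1068
r96=1100000 pc2: +4 =1072
r97=1100001 pc3: +8 =1080
r98=1100010 pc3: +8 =1088
r99=1100011 pc4: +16 =1104
r100=1100100 pc3: +8 =1112
r101=1100101 pc4: +16 =1128
r102=1100110 pc4: +16 =1144
r103=1100111 pc5: +32 =1176
r104=1101000 pc3: +8 =1184
r105=1101001 pc4: +16 =1200
r106=1101010 pc4: +16 =1216
r107=1101011 pc5: +32 =1248
r108=1101100 pc4: +16 =1264
r109=1101101 pc5: +32 =1296
r110=1101110 pc5: +32 =1328
r111=1101111 pc6: +64 =1392
r112=1110000 pc3: +8 =1400
r113=1110001 pc4: +16 =1416
r114=1110010 pc4: +16 =1432
r115=1110011 pc5: +32 =1464
r116=1110100 pc4: +16 =1480
r117=1110101 pc5: +32 =1512
r118=1110110 pc5: +32 =1544

Answer: 1544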